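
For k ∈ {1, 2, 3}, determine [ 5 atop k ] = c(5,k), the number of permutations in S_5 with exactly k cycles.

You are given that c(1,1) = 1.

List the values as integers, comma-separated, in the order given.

24, 50, 35

@2  (2,1):1·1+0→1, (2,2):0·1+1→1
@3  (3,1):1·2+0→2, (3,2):1·2+1→3, (3,3):0·2+1→1
@4  (4,1):2·3+0→6, (4,2):3·3+2→11, (4,3):1·3+3→6
@5  (5,1):6·4+0→24, (5,2):11·4+6→50, (5,3):6·4+11→35
Read c(5,1) = 24, c(5,2) = 50, c(5,3) = 35.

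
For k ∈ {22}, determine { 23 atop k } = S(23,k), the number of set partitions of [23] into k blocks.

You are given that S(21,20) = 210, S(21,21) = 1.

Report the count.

i=22: T(22,21)=210+21·1=231 | T(22,22)=1+22·0=1
i=23: T(23,22)=231+22·1=253
Read S(23,22) = 253.

253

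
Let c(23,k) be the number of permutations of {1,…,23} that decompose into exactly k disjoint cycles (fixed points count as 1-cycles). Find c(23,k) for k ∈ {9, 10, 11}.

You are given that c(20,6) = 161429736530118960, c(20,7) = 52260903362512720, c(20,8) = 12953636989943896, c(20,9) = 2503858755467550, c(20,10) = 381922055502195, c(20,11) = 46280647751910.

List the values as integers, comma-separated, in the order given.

@21  (21,7):52260903362512720·20+161429736530118960→1206647803780373360, (21,8):12953636989943896·20+52260903362512720→311333643161390640, (21,9):2503858755467550·20+12953636989943896→63030812099294896, (21,10):381922055502195·20+2503858755467550→10142299865511450, (21,11):46280647751910·20+381922055502195→1307535010540395
@22  (22,8):311333643161390640·21+1206647803780373360→7744654310169576800, (22,9):63030812099294896·21+311333643161390640→1634980697246583456, (22,10):10142299865511450·21+63030812099294896→276019109275035346, (22,11):1307535010540395·21+10142299865511450→37600535086859745
@23  (23,9):1634980697246583456·22+7744654310169576800→43714229649594412832, (23,10):276019109275035346·22+1634980697246583456→7707401101297361068, (23,11):37600535086859745·22+276019109275035346→1103230881185949736
Read c(23,9) = 43714229649594412832, c(23,10) = 7707401101297361068, c(23,11) = 1103230881185949736.

43714229649594412832, 7707401101297361068, 1103230881185949736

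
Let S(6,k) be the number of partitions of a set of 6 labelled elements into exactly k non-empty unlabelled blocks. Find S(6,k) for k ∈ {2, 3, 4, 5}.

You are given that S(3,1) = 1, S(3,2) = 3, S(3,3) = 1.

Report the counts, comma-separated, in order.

31, 90, 65, 15

@4  (4,1):1·1+0→1, (4,2):3·2+1→7, (4,3):1·3+3→6, (4,4):0·4+1→1
@5  (5,1):1·1+0→1, (5,2):7·2+1→15, (5,3):6·3+7→25, (5,4):1·4+6→10, (5,5):0·5+1→1
@6  (6,2):15·2+1→31, (6,3):25·3+15→90, (6,4):10·4+25→65, (6,5):1·5+10→15
Read S(6,2) = 31, S(6,3) = 90, S(6,4) = 65, S(6,5) = 15.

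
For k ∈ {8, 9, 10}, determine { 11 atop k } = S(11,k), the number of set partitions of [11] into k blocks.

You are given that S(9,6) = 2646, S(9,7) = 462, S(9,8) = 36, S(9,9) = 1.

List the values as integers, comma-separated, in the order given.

11880, 1155, 55

row 10: T[10][7]=7·462+2646=5880  T[10][8]=8·36+462=750  T[10][9]=9·1+36=45  T[10][10]=10·0+1=1
row 11: T[11][8]=8·750+5880=11880  T[11][9]=9·45+750=1155  T[11][10]=10·1+45=55
Read S(11,8) = 11880, S(11,9) = 1155, S(11,10) = 55.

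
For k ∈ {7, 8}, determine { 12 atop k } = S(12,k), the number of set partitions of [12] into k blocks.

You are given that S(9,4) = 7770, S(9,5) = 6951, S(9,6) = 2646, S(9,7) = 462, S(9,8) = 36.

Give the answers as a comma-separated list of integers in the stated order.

627396, 159027

i=10: T(10,5)=7770+5·6951=42525 | T(10,6)=6951+6·2646=22827 | T(10,7)=2646+7·462=5880 | T(10,8)=462+8·36=750
i=11: T(11,6)=42525+6·22827=179487 | T(11,7)=22827+7·5880=63987 | T(11,8)=5880+8·750=11880
i=12: T(12,7)=179487+7·63987=627396 | T(12,8)=63987+8·11880=159027
Read S(12,7) = 627396, S(12,8) = 159027.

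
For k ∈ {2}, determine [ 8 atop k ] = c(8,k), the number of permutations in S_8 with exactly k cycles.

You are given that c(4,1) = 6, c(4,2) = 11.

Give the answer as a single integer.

13068

[5] T[5,1]:4*6+0=24 · T[5,2]:4*11+6=50
[6] T[6,1]:5*24+0=120 · T[6,2]:5*50+24=274
[7] T[7,1]:6*120+0=720 · T[7,2]:6*274+120=1764
[8] T[8,2]:7*1764+720=13068
Read c(8,2) = 13068.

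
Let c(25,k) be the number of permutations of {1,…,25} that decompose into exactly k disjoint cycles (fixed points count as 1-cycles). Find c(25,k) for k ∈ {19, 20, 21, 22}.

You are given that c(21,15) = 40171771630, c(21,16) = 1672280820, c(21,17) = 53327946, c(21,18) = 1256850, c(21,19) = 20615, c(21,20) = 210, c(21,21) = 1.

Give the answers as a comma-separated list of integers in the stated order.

r22: T_22,16=21×1672280820+40171771630=75289668850; T_22,17=21×53327946+1672280820=2792167686; T_22,18=21×1256850+53327946=79721796; T_22,19=21×20615+1256850=1689765; T_22,20=21×210+20615=25025; T_22,21=21×1+210=231; T_22,22=21×0+1=1
r23: T_23,17=22×2792167686+75289668850=136717357942; T_23,18=22×79721796+2792167686=4546047198; T_23,19=22×1689765+79721796=116896626; T_23,20=22×25025+1689765=2240315; T_23,21=22×231+25025=30107; T_23,22=22×1+231=253
r24: T_24,18=23×4546047198+136717357942=241276443496; T_24,19=23×116896626+4546047198=7234669596; T_24,20=23×2240315+116896626=168423871; T_24,21=23×30107+2240315=2932776; T_24,22=23×253+30107=35926
r25: T_25,19=24×7234669596+241276443496=414908513800; T_25,20=24×168423871+7234669596=11276842500; T_25,21=24×2932776+168423871=238810495; T_25,22=24×35926+2932776=3795000
Read c(25,19) = 414908513800, c(25,20) = 11276842500, c(25,21) = 238810495, c(25,22) = 3795000.

414908513800, 11276842500, 238810495, 3795000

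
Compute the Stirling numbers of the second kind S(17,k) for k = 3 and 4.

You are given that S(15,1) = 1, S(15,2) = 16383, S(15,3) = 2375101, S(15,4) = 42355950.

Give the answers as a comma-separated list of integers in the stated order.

21457825, 694337290

row 16: T[16][2]=2·16383+1=32767  T[16][3]=3·2375101+16383=7141686  T[16][4]=4·42355950+2375101=171798901
row 17: T[17][3]=3·7141686+32767=21457825  T[17][4]=4·171798901+7141686=694337290
Read S(17,3) = 21457825, S(17,4) = 694337290.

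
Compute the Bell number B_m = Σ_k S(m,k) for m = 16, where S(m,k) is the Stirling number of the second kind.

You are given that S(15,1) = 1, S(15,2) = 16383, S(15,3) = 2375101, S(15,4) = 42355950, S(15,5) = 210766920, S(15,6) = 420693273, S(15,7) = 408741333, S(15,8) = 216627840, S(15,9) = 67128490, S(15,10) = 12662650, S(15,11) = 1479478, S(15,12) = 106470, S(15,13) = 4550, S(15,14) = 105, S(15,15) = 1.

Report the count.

i=16: T(16,1)=0+1·1=1 | T(16,2)=1+2·16383=32767 | T(16,3)=16383+3·2375101=7141686 | T(16,4)=2375101+4·42355950=171798901 | T(16,5)=42355950+5·210766920=1096190550 | T(16,6)=210766920+6·420693273=2734926558 | T(16,7)=420693273+7·408741333=3281882604 | T(16,8)=408741333+8·216627840=2141764053 | T(16,9)=216627840+9·67128490=820784250 | T(16,10)=67128490+10·12662650=193754990 | T(16,11)=12662650+11·1479478=28936908 | T(16,12)=1479478+12·106470=2757118 | T(16,13)=106470+13·4550=165620 | T(16,14)=4550+14·105=6020 | T(16,15)=105+15·1=120 | T(16,16)=1+16·0=1
B_16 = ΣS(16,k) = 1+32767+7141686+171798901+1096190550+2734926558+3281882604+2141764053+820784250+193754990+28936908+2757118+165620+6020+120+1 = 10480142147

10480142147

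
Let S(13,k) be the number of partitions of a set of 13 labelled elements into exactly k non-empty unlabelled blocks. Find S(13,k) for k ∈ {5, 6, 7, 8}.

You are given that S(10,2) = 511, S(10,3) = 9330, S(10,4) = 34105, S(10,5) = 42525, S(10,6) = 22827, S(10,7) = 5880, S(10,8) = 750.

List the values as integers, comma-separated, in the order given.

7508501, 9321312, 5715424, 1899612

@11  (11,3):9330·3+511→28501, (11,4):34105·4+9330→145750, (11,5):42525·5+34105→246730, (11,6):22827·6+42525→179487, (11,7):5880·7+22827→63987, (11,8):750·8+5880→11880
@12  (12,4):145750·4+28501→611501, (12,5):246730·5+145750→1379400, (12,6):179487·6+246730→1323652, (12,7):63987·7+179487→627396, (12,8):11880·8+63987→159027
@13  (13,5):1379400·5+611501→7508501, (13,6):1323652·6+1379400→9321312, (13,7):627396·7+1323652→5715424, (13,8):159027·8+627396→1899612
Read S(13,5) = 7508501, S(13,6) = 9321312, S(13,7) = 5715424, S(13,8) = 1899612.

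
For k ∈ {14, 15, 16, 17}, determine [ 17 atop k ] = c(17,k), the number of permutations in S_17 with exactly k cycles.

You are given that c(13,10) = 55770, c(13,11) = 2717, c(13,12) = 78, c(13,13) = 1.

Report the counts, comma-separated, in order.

i=14: T(14,11)=55770+13·2717=91091 | T(14,12)=2717+13·78=3731 | T(14,13)=78+13·1=91 | T(14,14)=1+13·0=1
i=15: T(15,12)=91091+14·3731=143325 | T(15,13)=3731+14·91=5005 | T(15,14)=91+14·1=105 | T(15,15)=1+14·0=1
i=16: T(16,13)=143325+15·5005=218400 | T(16,14)=5005+15·105=6580 | T(16,15)=105+15·1=120 | T(16,16)=1+15·0=1
i=17: T(17,14)=218400+16·6580=323680 | T(17,15)=6580+16·120=8500 | T(17,16)=120+16·1=136 | T(17,17)=1+16·0=1
Read c(17,14) = 323680, c(17,15) = 8500, c(17,16) = 136, c(17,17) = 1.

323680, 8500, 136, 1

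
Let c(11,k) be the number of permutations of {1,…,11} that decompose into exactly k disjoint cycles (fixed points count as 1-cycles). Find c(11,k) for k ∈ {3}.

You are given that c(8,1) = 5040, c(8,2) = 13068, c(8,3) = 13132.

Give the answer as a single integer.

12753576

i=9: T(9,1)=0+8·5040=40320 | T(9,2)=5040+8·13068=109584 | T(9,3)=13068+8·13132=118124
i=10: T(10,2)=40320+9·109584=1026576 | T(10,3)=109584+9·118124=1172700
i=11: T(11,3)=1026576+10·1172700=12753576
Read c(11,3) = 12753576.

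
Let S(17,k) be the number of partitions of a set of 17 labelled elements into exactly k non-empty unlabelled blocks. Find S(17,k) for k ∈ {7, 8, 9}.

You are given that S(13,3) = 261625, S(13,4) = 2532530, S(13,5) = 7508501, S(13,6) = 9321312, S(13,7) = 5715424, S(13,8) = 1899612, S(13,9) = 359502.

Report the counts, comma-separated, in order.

@14  (14,4):2532530·4+261625→10391745, (14,5):7508501·5+2532530→40075035, (14,6):9321312·6+7508501→63436373, (14,7):5715424·7+9321312→49329280, (14,8):1899612·8+5715424→20912320, (14,9):359502·9+1899612→5135130
@15  (15,5):40075035·5+10391745→210766920, (15,6):63436373·6+40075035→420693273, (15,7):49329280·7+63436373→408741333, (15,8):20912320·8+49329280→216627840, (15,9):5135130·9+20912320→67128490
@16  (16,6):420693273·6+210766920→2734926558, (16,7):408741333·7+420693273→3281882604, (16,8):216627840·8+408741333→2141764053, (16,9):67128490·9+216627840→820784250
@17  (17,7):3281882604·7+2734926558→25708104786, (17,8):2141764053·8+3281882604→20415995028, (17,9):820784250·9+2141764053→9528822303
Read S(17,7) = 25708104786, S(17,8) = 20415995028, S(17,9) = 9528822303.

25708104786, 20415995028, 9528822303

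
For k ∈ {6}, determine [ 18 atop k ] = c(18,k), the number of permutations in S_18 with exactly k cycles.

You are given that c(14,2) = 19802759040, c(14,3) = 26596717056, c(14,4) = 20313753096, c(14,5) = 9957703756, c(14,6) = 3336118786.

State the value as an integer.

369012649234384

[15] T[15,3]:14*26596717056+19802759040=392156797824 · T[15,4]:14*20313753096+26596717056=310989260400 · T[15,5]:14*9957703756+20313753096=159721605680 · T[15,6]:14*3336118786+9957703756=56663366760
[16] T[16,4]:15*310989260400+392156797824=5056995703824 · T[16,5]:15*159721605680+310989260400=2706813345600 · T[16,6]:15*56663366760+159721605680=1009672107080
[17] T[17,5]:16*2706813345600+5056995703824=48366009233424 · T[17,6]:16*1009672107080+2706813345600=18861567058880
[18] T[18,6]:17*18861567058880+48366009233424=369012649234384
Read c(18,6) = 369012649234384.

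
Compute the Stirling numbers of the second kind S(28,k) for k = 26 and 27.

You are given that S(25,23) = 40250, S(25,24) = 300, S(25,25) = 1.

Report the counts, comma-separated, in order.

64701, 378

i=26: T(26,24)=40250+24·300=47450 | T(26,25)=300+25·1=325 | T(26,26)=1+26·0=1
i=27: T(27,25)=47450+25·325=55575 | T(27,26)=325+26·1=351 | T(27,27)=1+27·0=1
i=28: T(28,26)=55575+26·351=64701 | T(28,27)=351+27·1=378
Read S(28,26) = 64701, S(28,27) = 378.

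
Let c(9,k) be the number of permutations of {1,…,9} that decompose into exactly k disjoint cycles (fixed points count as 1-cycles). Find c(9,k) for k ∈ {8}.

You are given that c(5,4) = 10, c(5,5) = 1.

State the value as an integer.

36

i=6: T(6,5)=10+5·1=15 | T(6,6)=1+5·0=1
i=7: T(7,6)=15+6·1=21 | T(7,7)=1+6·0=1
i=8: T(8,7)=21+7·1=28 | T(8,8)=1+7·0=1
i=9: T(9,8)=28+8·1=36
Read c(9,8) = 36.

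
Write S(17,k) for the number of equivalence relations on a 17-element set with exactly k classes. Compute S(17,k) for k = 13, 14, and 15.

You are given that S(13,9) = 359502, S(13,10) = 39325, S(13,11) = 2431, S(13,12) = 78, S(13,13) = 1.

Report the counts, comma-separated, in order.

i=14: T(14,10)=359502+10·39325=752752 | T(14,11)=39325+11·2431=66066 | T(14,12)=2431+12·78=3367 | T(14,13)=78+13·1=91 | T(14,14)=1+14·0=1
i=15: T(15,11)=752752+11·66066=1479478 | T(15,12)=66066+12·3367=106470 | T(15,13)=3367+13·91=4550 | T(15,14)=91+14·1=105 | T(15,15)=1+15·0=1
i=16: T(16,12)=1479478+12·106470=2757118 | T(16,13)=106470+13·4550=165620 | T(16,14)=4550+14·105=6020 | T(16,15)=105+15·1=120
i=17: T(17,13)=2757118+13·165620=4910178 | T(17,14)=165620+14·6020=249900 | T(17,15)=6020+15·120=7820
Read S(17,13) = 4910178, S(17,14) = 249900, S(17,15) = 7820.

4910178, 249900, 7820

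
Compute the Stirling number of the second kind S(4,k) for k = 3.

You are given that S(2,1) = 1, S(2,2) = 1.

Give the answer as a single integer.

i=3: T(3,2)=1+2·1=3 | T(3,3)=1+3·0=1
i=4: T(4,3)=3+3·1=6
Read S(4,3) = 6.

6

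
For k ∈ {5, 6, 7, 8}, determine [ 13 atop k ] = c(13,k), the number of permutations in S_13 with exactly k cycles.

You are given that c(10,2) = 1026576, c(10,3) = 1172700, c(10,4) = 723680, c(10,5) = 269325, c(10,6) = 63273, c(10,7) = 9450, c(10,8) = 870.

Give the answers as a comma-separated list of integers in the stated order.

657206836, 206070150, 44990231, 6926634

@11  (11,3):1172700·10+1026576→12753576, (11,4):723680·10+1172700→8409500, (11,5):269325·10+723680→3416930, (11,6):63273·10+269325→902055, (11,7):9450·10+63273→157773, (11,8):870·10+9450→18150
@12  (12,4):8409500·11+12753576→105258076, (12,5):3416930·11+8409500→45995730, (12,6):902055·11+3416930→13339535, (12,7):157773·11+902055→2637558, (12,8):18150·11+157773→357423
@13  (13,5):45995730·12+105258076→657206836, (13,6):13339535·12+45995730→206070150, (13,7):2637558·12+13339535→44990231, (13,8):357423·12+2637558→6926634
Read c(13,5) = 657206836, c(13,6) = 206070150, c(13,7) = 44990231, c(13,8) = 6926634.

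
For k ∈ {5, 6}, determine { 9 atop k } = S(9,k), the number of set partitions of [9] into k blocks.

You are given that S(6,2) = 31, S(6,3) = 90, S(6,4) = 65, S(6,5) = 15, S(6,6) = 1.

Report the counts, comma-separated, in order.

@7  (7,3):90·3+31→301, (7,4):65·4+90→350, (7,5):15·5+65→140, (7,6):1·6+15→21
@8  (8,4):350·4+301→1701, (8,5):140·5+350→1050, (8,6):21·6+140→266
@9  (9,5):1050·5+1701→6951, (9,6):266·6+1050→2646
Read S(9,5) = 6951, S(9,6) = 2646.

6951, 2646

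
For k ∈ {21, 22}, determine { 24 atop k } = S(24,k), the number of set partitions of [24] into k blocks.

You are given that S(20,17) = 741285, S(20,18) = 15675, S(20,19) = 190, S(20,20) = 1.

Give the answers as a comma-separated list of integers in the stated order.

i=21: T(21,18)=741285+18·15675=1023435 | T(21,19)=15675+19·190=19285 | T(21,20)=190+20·1=210 | T(21,21)=1+21·0=1
i=22: T(22,19)=1023435+19·19285=1389850 | T(22,20)=19285+20·210=23485 | T(22,21)=210+21·1=231 | T(22,22)=1+22·0=1
i=23: T(23,20)=1389850+20·23485=1859550 | T(23,21)=23485+21·231=28336 | T(23,22)=231+22·1=253
i=24: T(24,21)=1859550+21·28336=2454606 | T(24,22)=28336+22·253=33902
Read S(24,21) = 2454606, S(24,22) = 33902.

2454606, 33902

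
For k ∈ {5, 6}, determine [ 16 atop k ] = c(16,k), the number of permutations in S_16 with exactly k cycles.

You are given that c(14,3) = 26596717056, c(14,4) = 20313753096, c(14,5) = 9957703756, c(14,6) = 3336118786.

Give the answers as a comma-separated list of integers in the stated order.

2706813345600, 1009672107080

r15: T_15,4=14×20313753096+26596717056=310989260400; T_15,5=14×9957703756+20313753096=159721605680; T_15,6=14×3336118786+9957703756=56663366760
r16: T_16,5=15×159721605680+310989260400=2706813345600; T_16,6=15×56663366760+159721605680=1009672107080
Read c(16,5) = 2706813345600, c(16,6) = 1009672107080.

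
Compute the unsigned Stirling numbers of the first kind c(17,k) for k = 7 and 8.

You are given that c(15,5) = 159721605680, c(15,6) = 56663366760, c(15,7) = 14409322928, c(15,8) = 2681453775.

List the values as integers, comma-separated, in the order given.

[16] T[16,6]:15*56663366760+159721605680=1009672107080 · T[16,7]:15*14409322928+56663366760=272803210680 · T[16,8]:15*2681453775+14409322928=54631129553
[17] T[17,7]:16*272803210680+1009672107080=5374523477960 · T[17,8]:16*54631129553+272803210680=1146901283528
Read c(17,7) = 5374523477960, c(17,8) = 1146901283528.

5374523477960, 1146901283528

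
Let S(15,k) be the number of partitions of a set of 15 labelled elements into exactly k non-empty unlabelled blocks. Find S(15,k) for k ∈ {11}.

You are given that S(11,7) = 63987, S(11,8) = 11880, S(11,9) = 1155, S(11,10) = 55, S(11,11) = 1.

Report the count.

1479478

@12  (12,8):11880·8+63987→159027, (12,9):1155·9+11880→22275, (12,10):55·10+1155→1705, (12,11):1·11+55→66
@13  (13,9):22275·9+159027→359502, (13,10):1705·10+22275→39325, (13,11):66·11+1705→2431
@14  (14,10):39325·10+359502→752752, (14,11):2431·11+39325→66066
@15  (15,11):66066·11+752752→1479478
Read S(15,11) = 1479478.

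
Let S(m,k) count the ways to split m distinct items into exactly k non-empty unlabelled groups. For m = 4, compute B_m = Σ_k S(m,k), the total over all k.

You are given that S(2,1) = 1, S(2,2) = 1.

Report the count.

15

row 3: T[3][1]=1·1+0=1  T[3][2]=2·1+1=3  T[3][3]=3·0+1=1
row 4: T[4][1]=1·1+0=1  T[4][2]=2·3+1=7  T[4][3]=3·1+3=6  T[4][4]=4·0+1=1
B_4 = ΣS(4,k) = 1+7+6+1 = 15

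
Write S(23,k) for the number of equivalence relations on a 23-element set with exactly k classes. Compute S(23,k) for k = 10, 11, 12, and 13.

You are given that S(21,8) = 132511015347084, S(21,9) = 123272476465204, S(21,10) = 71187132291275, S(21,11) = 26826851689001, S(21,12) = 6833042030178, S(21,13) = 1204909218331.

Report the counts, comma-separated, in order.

@22  (22,9):123272476465204·9+132511015347084→1241963303533920, (22,10):71187132291275·10+123272476465204→835143799377954, (22,11):26826851689001·11+71187132291275→366282500870286, (22,12):6833042030178·12+26826851689001→108823356051137, (22,13):1204909218331·13+6833042030178→22496861868481
@23  (23,10):835143799377954·10+1241963303533920→9593401297313460, (23,11):366282500870286·11+835143799377954→4864251308951100, (23,12):108823356051137·12+366282500870286→1672162773483930, (23,13):22496861868481·13+108823356051137→401282560341390
Read S(23,10) = 9593401297313460, S(23,11) = 4864251308951100, S(23,12) = 1672162773483930, S(23,13) = 401282560341390.

9593401297313460, 4864251308951100, 1672162773483930, 401282560341390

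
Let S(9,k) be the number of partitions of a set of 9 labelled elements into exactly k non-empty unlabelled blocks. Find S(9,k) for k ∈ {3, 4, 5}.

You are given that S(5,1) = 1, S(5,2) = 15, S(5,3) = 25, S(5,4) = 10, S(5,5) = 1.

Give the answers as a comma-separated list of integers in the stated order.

3025, 7770, 6951

r6: T_6,1=1×1+0=1; T_6,2=2×15+1=31; T_6,3=3×25+15=90; T_6,4=4×10+25=65; T_6,5=5×1+10=15
r7: T_7,1=1×1+0=1; T_7,2=2×31+1=63; T_7,3=3×90+31=301; T_7,4=4×65+90=350; T_7,5=5×15+65=140
r8: T_8,2=2×63+1=127; T_8,3=3×301+63=966; T_8,4=4×350+301=1701; T_8,5=5×140+350=1050
r9: T_9,3=3×966+127=3025; T_9,4=4×1701+966=7770; T_9,5=5×1050+1701=6951
Read S(9,3) = 3025, S(9,4) = 7770, S(9,5) = 6951.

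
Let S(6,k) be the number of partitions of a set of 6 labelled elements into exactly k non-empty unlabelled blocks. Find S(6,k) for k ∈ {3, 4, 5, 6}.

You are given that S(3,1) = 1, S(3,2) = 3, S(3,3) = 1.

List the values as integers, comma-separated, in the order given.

90, 65, 15, 1

[4] T[4,1]:1*1+0=1 · T[4,2]:2*3+1=7 · T[4,3]:3*1+3=6 · T[4,4]:4*0+1=1
[5] T[5,2]:2*7+1=15 · T[5,3]:3*6+7=25 · T[5,4]:4*1+6=10 · T[5,5]:5*0+1=1
[6] T[6,3]:3*25+15=90 · T[6,4]:4*10+25=65 · T[6,5]:5*1+10=15 · T[6,6]:6*0+1=1
Read S(6,3) = 90, S(6,4) = 65, S(6,5) = 15, S(6,6) = 1.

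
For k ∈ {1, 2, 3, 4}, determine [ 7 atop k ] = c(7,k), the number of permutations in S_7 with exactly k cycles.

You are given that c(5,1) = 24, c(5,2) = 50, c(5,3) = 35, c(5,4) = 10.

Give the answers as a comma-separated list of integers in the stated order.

720, 1764, 1624, 735

i=6: T(6,1)=0+5·24=120 | T(6,2)=24+5·50=274 | T(6,3)=50+5·35=225 | T(6,4)=35+5·10=85
i=7: T(7,1)=0+6·120=720 | T(7,2)=120+6·274=1764 | T(7,3)=274+6·225=1624 | T(7,4)=225+6·85=735
Read c(7,1) = 720, c(7,2) = 1764, c(7,3) = 1624, c(7,4) = 735.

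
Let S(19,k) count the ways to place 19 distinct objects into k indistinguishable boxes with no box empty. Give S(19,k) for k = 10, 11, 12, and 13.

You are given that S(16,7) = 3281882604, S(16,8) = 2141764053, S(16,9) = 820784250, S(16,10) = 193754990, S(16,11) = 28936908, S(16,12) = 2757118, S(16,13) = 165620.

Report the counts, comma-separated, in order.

477297033785, 129413217791, 23466951300, 2892439160

@17  (17,8):2141764053·8+3281882604→20415995028, (17,9):820784250·9+2141764053→9528822303, (17,10):193754990·10+820784250→2758334150, (17,11):28936908·11+193754990→512060978, (17,12):2757118·12+28936908→62022324, (17,13):165620·13+2757118→4910178
@18  (18,9):9528822303·9+20415995028→106175395755, (18,10):2758334150·10+9528822303→37112163803, (18,11):512060978·11+2758334150→8391004908, (18,12):62022324·12+512060978→1256328866, (18,13):4910178·13+62022324→125854638
@19  (19,10):37112163803·10+106175395755→477297033785, (19,11):8391004908·11+37112163803→129413217791, (19,12):1256328866·12+8391004908→23466951300, (19,13):125854638·13+1256328866→2892439160
Read S(19,10) = 477297033785, S(19,11) = 129413217791, S(19,12) = 23466951300, S(19,13) = 2892439160.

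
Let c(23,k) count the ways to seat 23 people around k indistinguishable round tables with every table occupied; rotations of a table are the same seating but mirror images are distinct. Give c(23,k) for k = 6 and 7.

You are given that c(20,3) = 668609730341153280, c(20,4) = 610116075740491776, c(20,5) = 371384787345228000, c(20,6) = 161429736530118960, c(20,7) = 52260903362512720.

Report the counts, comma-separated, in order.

row 21: T[21][4]=20·610116075740491776+668609730341153280=12870931245150988800  T[21][5]=20·371384787345228000+610116075740491776=8037811822645051776  T[21][6]=20·161429736530118960+371384787345228000=3599979517947607200  T[21][7]=20·52260903362512720+161429736530118960=1206647803780373360
row 22: T[22][5]=21·8037811822645051776+12870931245150988800=181664979520697076096  T[22][6]=21·3599979517947607200+8037811822645051776=83637381699544802976  T[22][7]=21·1206647803780373360+3599979517947607200=28939583397335447760
row 23: T[23][6]=22·83637381699544802976+181664979520697076096=2021687376910682741568  T[23][7]=22·28939583397335447760+83637381699544802976=720308216440924653696
Read c(23,6) = 2021687376910682741568, c(23,7) = 720308216440924653696.

2021687376910682741568, 720308216440924653696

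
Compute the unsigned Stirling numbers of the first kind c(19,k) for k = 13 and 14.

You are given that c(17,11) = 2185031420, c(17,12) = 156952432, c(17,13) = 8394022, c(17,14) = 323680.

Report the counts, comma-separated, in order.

10246937272, 549789282

row 18: T[18][12]=17·156952432+2185031420=4853222764  T[18][13]=17·8394022+156952432=299650806  T[18][14]=17·323680+8394022=13896582
row 19: T[19][13]=18·299650806+4853222764=10246937272  T[19][14]=18·13896582+299650806=549789282
Read c(19,13) = 10246937272, c(19,14) = 549789282.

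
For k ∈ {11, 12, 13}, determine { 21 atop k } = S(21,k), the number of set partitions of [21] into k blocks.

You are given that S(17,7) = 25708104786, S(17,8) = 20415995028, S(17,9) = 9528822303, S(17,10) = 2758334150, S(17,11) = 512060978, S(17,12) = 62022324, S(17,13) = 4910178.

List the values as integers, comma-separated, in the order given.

@18  (18,8):20415995028·8+25708104786→189036065010, (18,9):9528822303·9+20415995028→106175395755, (18,10):2758334150·10+9528822303→37112163803, (18,11):512060978·11+2758334150→8391004908, (18,12):62022324·12+512060978→1256328866, (18,13):4910178·13+62022324→125854638
@19  (19,9):106175395755·9+189036065010→1144614626805, (19,10):37112163803·10+106175395755→477297033785, (19,11):8391004908·11+37112163803→129413217791, (19,12):1256328866·12+8391004908→23466951300, (19,13):125854638·13+1256328866→2892439160
@20  (20,10):477297033785·10+1144614626805→5917584964655, (20,11):129413217791·11+477297033785→1900842429486, (20,12):23466951300·12+129413217791→411016633391, (20,13):2892439160·13+23466951300→61068660380
@21  (21,11):1900842429486·11+5917584964655→26826851689001, (21,12):411016633391·12+1900842429486→6833042030178, (21,13):61068660380·13+411016633391→1204909218331
Read S(21,11) = 26826851689001, S(21,12) = 6833042030178, S(21,13) = 1204909218331.

26826851689001, 6833042030178, 1204909218331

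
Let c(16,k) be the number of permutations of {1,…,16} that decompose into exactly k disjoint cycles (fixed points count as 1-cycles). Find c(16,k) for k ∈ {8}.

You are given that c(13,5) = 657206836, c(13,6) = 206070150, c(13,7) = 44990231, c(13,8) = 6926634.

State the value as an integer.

54631129553

row 14: T[14][6]=13·206070150+657206836=3336118786  T[14][7]=13·44990231+206070150=790943153  T[14][8]=13·6926634+44990231=135036473
row 15: T[15][7]=14·790943153+3336118786=14409322928  T[15][8]=14·135036473+790943153=2681453775
row 16: T[16][8]=15·2681453775+14409322928=54631129553
Read c(16,8) = 54631129553.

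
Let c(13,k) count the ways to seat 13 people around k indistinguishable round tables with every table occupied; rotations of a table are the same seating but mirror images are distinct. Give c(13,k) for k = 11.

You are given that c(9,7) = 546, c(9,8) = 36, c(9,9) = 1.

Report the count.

2717

@10  (10,8):36·9+546→870, (10,9):1·9+36→45, (10,10):0·9+1→1
@11  (11,9):45·10+870→1320, (11,10):1·10+45→55, (11,11):0·10+1→1
@12  (12,10):55·11+1320→1925, (12,11):1·11+55→66
@13  (13,11):66·12+1925→2717
Read c(13,11) = 2717.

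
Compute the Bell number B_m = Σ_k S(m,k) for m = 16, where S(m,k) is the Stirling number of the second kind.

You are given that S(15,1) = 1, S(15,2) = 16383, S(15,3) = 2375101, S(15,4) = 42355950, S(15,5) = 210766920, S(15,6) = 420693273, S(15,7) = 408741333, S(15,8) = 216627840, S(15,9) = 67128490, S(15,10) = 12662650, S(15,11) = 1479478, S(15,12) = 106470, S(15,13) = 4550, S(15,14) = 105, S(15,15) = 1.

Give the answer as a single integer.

r16: T_16,1=1×1+0=1; T_16,2=2×16383+1=32767; T_16,3=3×2375101+16383=7141686; T_16,4=4×42355950+2375101=171798901; T_16,5=5×210766920+42355950=1096190550; T_16,6=6×420693273+210766920=2734926558; T_16,7=7×408741333+420693273=3281882604; T_16,8=8×216627840+408741333=2141764053; T_16,9=9×67128490+216627840=820784250; T_16,10=10×12662650+67128490=193754990; T_16,11=11×1479478+12662650=28936908; T_16,12=12×106470+1479478=2757118; T_16,13=13×4550+106470=165620; T_16,14=14×105+4550=6020; T_16,15=15×1+105=120; T_16,16=16×0+1=1
B_16 = ΣS(16,k) = 1+32767+7141686+171798901+1096190550+2734926558+3281882604+2141764053+820784250+193754990+28936908+2757118+165620+6020+120+1 = 10480142147

10480142147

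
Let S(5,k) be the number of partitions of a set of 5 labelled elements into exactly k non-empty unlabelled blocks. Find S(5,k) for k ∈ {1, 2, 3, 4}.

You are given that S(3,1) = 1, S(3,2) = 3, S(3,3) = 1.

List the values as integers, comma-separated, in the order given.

1, 15, 25, 10

[4] T[4,1]:1*1+0=1 · T[4,2]:2*3+1=7 · T[4,3]:3*1+3=6 · T[4,4]:4*0+1=1
[5] T[5,1]:1*1+0=1 · T[5,2]:2*7+1=15 · T[5,3]:3*6+7=25 · T[5,4]:4*1+6=10
Read S(5,1) = 1, S(5,2) = 15, S(5,3) = 25, S(5,4) = 10.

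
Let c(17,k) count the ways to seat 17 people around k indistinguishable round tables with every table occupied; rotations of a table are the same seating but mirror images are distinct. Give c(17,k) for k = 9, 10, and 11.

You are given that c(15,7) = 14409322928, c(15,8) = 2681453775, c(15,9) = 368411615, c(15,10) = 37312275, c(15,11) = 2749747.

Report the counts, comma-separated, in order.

185953177553, 23057159840, 2185031420

i=16: T(16,8)=14409322928+15·2681453775=54631129553 | T(16,9)=2681453775+15·368411615=8207628000 | T(16,10)=368411615+15·37312275=928095740 | T(16,11)=37312275+15·2749747=78558480
i=17: T(17,9)=54631129553+16·8207628000=185953177553 | T(17,10)=8207628000+16·928095740=23057159840 | T(17,11)=928095740+16·78558480=2185031420
Read c(17,9) = 185953177553, c(17,10) = 23057159840, c(17,11) = 2185031420.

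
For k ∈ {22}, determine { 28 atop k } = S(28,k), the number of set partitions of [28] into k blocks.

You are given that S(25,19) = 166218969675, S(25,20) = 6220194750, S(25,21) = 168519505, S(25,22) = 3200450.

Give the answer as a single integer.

r26: T_26,20=20×6220194750+166218969675=290622864675; T_26,21=21×168519505+6220194750=9759104355; T_26,22=22×3200450+168519505=238929405
r27: T_27,21=21×9759104355+290622864675=495564056130; T_27,22=22×238929405+9759104355=15015551265
r28: T_28,22=22×15015551265+495564056130=825906183960
Read S(28,22) = 825906183960.

825906183960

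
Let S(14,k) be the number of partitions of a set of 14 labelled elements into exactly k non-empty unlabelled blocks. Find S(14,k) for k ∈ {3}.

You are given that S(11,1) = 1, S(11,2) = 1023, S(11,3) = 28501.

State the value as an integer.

@12  (12,1):1·1+0→1, (12,2):1023·2+1→2047, (12,3):28501·3+1023→86526
@13  (13,2):2047·2+1→4095, (13,3):86526·3+2047→261625
@14  (14,3):261625·3+4095→788970
Read S(14,3) = 788970.

788970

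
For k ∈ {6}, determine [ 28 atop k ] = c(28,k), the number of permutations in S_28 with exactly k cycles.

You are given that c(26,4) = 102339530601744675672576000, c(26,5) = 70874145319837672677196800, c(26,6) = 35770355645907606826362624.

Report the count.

@27  (27,5):70874145319837672677196800·26+102339530601744675672576000→1945067308917524165279692800, (27,6):35770355645907606826362624·26+70874145319837672677196800→1000903392113435450162625024
@28  (28,6):1000903392113435450162625024·27+1945067308917524165279692800→28969458895980281319670568448
Read c(28,6) = 28969458895980281319670568448.

28969458895980281319670568448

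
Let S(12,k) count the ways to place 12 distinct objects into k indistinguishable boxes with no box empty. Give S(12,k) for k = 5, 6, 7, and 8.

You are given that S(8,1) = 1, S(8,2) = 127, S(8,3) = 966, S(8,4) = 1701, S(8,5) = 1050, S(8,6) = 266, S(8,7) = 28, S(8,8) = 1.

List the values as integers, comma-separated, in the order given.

1379400, 1323652, 627396, 159027

i=9: T(9,2)=1+2·127=255 | T(9,3)=127+3·966=3025 | T(9,4)=966+4·1701=7770 | T(9,5)=1701+5·1050=6951 | T(9,6)=1050+6·266=2646 | T(9,7)=266+7·28=462 | T(9,8)=28+8·1=36
i=10: T(10,3)=255+3·3025=9330 | T(10,4)=3025+4·7770=34105 | T(10,5)=7770+5·6951=42525 | T(10,6)=6951+6·2646=22827 | T(10,7)=2646+7·462=5880 | T(10,8)=462+8·36=750
i=11: T(11,4)=9330+4·34105=145750 | T(11,5)=34105+5·42525=246730 | T(11,6)=42525+6·22827=179487 | T(11,7)=22827+7·5880=63987 | T(11,8)=5880+8·750=11880
i=12: T(12,5)=145750+5·246730=1379400 | T(12,6)=246730+6·179487=1323652 | T(12,7)=179487+7·63987=627396 | T(12,8)=63987+8·11880=159027
Read S(12,5) = 1379400, S(12,6) = 1323652, S(12,7) = 627396, S(12,8) = 159027.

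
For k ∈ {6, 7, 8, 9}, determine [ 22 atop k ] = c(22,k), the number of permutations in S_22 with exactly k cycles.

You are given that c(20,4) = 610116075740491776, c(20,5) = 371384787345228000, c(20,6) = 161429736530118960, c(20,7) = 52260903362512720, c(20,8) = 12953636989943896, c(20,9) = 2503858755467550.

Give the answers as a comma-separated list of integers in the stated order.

i=21: T(21,5)=610116075740491776+20·371384787345228000=8037811822645051776 | T(21,6)=371384787345228000+20·161429736530118960=3599979517947607200 | T(21,7)=161429736530118960+20·52260903362512720=1206647803780373360 | T(21,8)=52260903362512720+20·12953636989943896=311333643161390640 | T(21,9)=12953636989943896+20·2503858755467550=63030812099294896
i=22: T(22,6)=8037811822645051776+21·3599979517947607200=83637381699544802976 | T(22,7)=3599979517947607200+21·1206647803780373360=28939583397335447760 | T(22,8)=1206647803780373360+21·311333643161390640=7744654310169576800 | T(22,9)=311333643161390640+21·63030812099294896=1634980697246583456
Read c(22,6) = 83637381699544802976, c(22,7) = 28939583397335447760, c(22,8) = 7744654310169576800, c(22,9) = 1634980697246583456.

83637381699544802976, 28939583397335447760, 7744654310169576800, 1634980697246583456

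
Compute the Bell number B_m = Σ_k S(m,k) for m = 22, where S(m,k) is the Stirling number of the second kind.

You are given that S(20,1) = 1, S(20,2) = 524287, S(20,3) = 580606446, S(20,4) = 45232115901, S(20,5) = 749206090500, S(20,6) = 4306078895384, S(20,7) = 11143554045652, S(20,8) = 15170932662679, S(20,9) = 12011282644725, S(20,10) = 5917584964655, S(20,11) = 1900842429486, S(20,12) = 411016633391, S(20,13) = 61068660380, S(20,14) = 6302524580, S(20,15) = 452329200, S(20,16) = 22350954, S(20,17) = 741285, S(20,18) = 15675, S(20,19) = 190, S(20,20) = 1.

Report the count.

4506715738447323

row 21: T[21][1]=1·1+0=1  T[21][2]=2·524287+1=1048575  T[21][3]=3·580606446+524287=1742343625  T[21][4]=4·45232115901+580606446=181509070050  T[21][5]=5·749206090500+45232115901=3791262568401  T[21][6]=6·4306078895384+749206090500=26585679462804  T[21][7]=7·11143554045652+4306078895384=82310957214948  T[21][8]=8·15170932662679+11143554045652=132511015347084  T[21][9]=9·12011282644725+15170932662679=123272476465204  T[21][10]=10·5917584964655+12011282644725=71187132291275  T[21][11]=11·1900842429486+5917584964655=26826851689001  T[21][12]=12·411016633391+1900842429486=6833042030178  T[21][13]=13·61068660380+411016633391=1204909218331  T[21][14]=14·6302524580+61068660380=149304004500  T[21][15]=15·452329200+6302524580=13087462580  T[21][16]=16·22350954+452329200=809944464  T[21][17]=17·741285+22350954=34952799  T[21][18]=18·15675+741285=1023435  T[21][19]=19·190+15675=19285  T[21][20]=20·1+190=210  T[21][21]=21·0+1=1
row 22: T[22][1]=1·1+0=1  T[22][2]=2·1048575+1=2097151  T[22][3]=3·1742343625+1048575=5228079450  T[22][4]=4·181509070050+1742343625=727778623825  T[22][5]=5·3791262568401+181509070050=19137821912055  T[22][6]=6·26585679462804+3791262568401=163305339345225  T[22][7]=7·82310957214948+26585679462804=602762379967440  T[22][8]=8·132511015347084+82310957214948=1142399079991620  T[22][9]=9·123272476465204+132511015347084=1241963303533920  T[22][10]=10·71187132291275+123272476465204=835143799377954  T[22][11]=11·26826851689001+71187132291275=366282500870286  T[22][12]=12·6833042030178+26826851689001=108823356051137  T[22][13]=13·1204909218331+6833042030178=22496861868481  T[22][14]=14·149304004500+1204909218331=3295165281331  T[22][15]=15·13087462580+149304004500=345615943200  T[22][16]=16·809944464+13087462580=26046574004  T[22][17]=17·34952799+809944464=1404142047  T[22][18]=18·1023435+34952799=53374629  T[22][19]=19·19285+1023435=1389850  T[22][20]=20·210+19285=23485  T[22][21]=21·1+210=231  T[22][22]=22·0+1=1
B_22 = ΣS(22,k) = 1+2097151+5228079450+727778623825+19137821912055+163305339345225+602762379967440+1142399079991620+1241963303533920+835143799377954+366282500870286+108823356051137+22496861868481+3295165281331+345615943200+26046574004+1404142047+53374629+1389850+23485+231+1 = 4506715738447323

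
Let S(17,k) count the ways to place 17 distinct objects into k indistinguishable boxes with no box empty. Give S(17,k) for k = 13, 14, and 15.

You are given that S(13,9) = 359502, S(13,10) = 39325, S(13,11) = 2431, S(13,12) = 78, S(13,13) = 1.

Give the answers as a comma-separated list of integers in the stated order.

[14] T[14,10]:10*39325+359502=752752 · T[14,11]:11*2431+39325=66066 · T[14,12]:12*78+2431=3367 · T[14,13]:13*1+78=91 · T[14,14]:14*0+1=1
[15] T[15,11]:11*66066+752752=1479478 · T[15,12]:12*3367+66066=106470 · T[15,13]:13*91+3367=4550 · T[15,14]:14*1+91=105 · T[15,15]:15*0+1=1
[16] T[16,12]:12*106470+1479478=2757118 · T[16,13]:13*4550+106470=165620 · T[16,14]:14*105+4550=6020 · T[16,15]:15*1+105=120
[17] T[17,13]:13*165620+2757118=4910178 · T[17,14]:14*6020+165620=249900 · T[17,15]:15*120+6020=7820
Read S(17,13) = 4910178, S(17,14) = 249900, S(17,15) = 7820.

4910178, 249900, 7820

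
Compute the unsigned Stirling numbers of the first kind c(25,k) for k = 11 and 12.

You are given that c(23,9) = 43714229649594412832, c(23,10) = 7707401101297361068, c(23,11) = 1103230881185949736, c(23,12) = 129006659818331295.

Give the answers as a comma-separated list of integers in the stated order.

1014945527825214637300, 130770928736755873500

row 24: T[24][10]=23·7707401101297361068+43714229649594412832=220984454979433717396  T[24][11]=23·1103230881185949736+7707401101297361068=33081711368574204996  T[24][12]=23·129006659818331295+1103230881185949736=4070384057007569521
row 25: T[25][11]=24·33081711368574204996+220984454979433717396=1014945527825214637300  T[25][12]=24·4070384057007569521+33081711368574204996=130770928736755873500
Read c(25,11) = 1014945527825214637300, c(25,12) = 130770928736755873500.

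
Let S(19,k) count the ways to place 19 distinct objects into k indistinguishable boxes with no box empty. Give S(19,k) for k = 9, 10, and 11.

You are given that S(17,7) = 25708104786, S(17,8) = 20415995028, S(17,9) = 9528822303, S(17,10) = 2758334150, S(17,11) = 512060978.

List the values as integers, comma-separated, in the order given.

1144614626805, 477297033785, 129413217791

[18] T[18,8]:8*20415995028+25708104786=189036065010 · T[18,9]:9*9528822303+20415995028=106175395755 · T[18,10]:10*2758334150+9528822303=37112163803 · T[18,11]:11*512060978+2758334150=8391004908
[19] T[19,9]:9*106175395755+189036065010=1144614626805 · T[19,10]:10*37112163803+106175395755=477297033785 · T[19,11]:11*8391004908+37112163803=129413217791
Read S(19,9) = 1144614626805, S(19,10) = 477297033785, S(19,11) = 129413217791.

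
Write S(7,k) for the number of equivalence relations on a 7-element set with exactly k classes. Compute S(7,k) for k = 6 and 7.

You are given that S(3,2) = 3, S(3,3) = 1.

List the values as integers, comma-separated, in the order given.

21, 1

i=4: T(4,3)=3+3·1=6 | T(4,4)=1+4·0=1
i=5: T(5,4)=6+4·1=10 | T(5,5)=1+5·0=1
i=6: T(6,5)=10+5·1=15 | T(6,6)=1+6·0=1
i=7: T(7,6)=15+6·1=21 | T(7,7)=1+7·0=1
Read S(7,6) = 21, S(7,7) = 1.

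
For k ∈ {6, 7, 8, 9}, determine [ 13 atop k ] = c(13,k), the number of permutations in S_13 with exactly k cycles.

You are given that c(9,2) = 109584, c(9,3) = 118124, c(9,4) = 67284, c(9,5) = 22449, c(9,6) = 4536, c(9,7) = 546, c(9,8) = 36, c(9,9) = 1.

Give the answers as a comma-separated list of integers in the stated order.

row 10: T[10][3]=9·118124+109584=1172700  T[10][4]=9·67284+118124=723680  T[10][5]=9·22449+67284=269325  T[10][6]=9·4536+22449=63273  T[10][7]=9·546+4536=9450  T[10][8]=9·36+546=870  T[10][9]=9·1+36=45
row 11: T[11][4]=10·723680+1172700=8409500  T[11][5]=10·269325+723680=3416930  T[11][6]=10·63273+269325=902055  T[11][7]=10·9450+63273=157773  T[11][8]=10·870+9450=18150  T[11][9]=10·45+870=1320
row 12: T[12][5]=11·3416930+8409500=45995730  T[12][6]=11·902055+3416930=13339535  T[12][7]=11·157773+902055=2637558  T[12][8]=11·18150+157773=357423  T[12][9]=11·1320+18150=32670
row 13: T[13][6]=12·13339535+45995730=206070150  T[13][7]=12·2637558+13339535=44990231  T[13][8]=12·357423+2637558=6926634  T[13][9]=12·32670+357423=749463
Read c(13,6) = 206070150, c(13,7) = 44990231, c(13,8) = 6926634, c(13,9) = 749463.

206070150, 44990231, 6926634, 749463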